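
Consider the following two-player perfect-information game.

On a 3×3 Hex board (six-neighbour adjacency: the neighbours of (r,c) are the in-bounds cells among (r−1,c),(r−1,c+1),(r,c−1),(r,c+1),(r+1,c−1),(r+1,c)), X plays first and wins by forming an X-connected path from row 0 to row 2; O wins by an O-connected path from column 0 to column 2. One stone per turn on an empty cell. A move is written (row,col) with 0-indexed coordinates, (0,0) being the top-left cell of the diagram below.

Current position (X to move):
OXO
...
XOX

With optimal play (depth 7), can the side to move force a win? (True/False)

X winning at [OXO/.../XOX]: True

p1 X@[OXO/.../XOX]: (1,0)[OXO/X../XOX]+1* (1,1)[OXO/.X./XOX]+1 (1,2)[OXO/..X/XOX]+1
p2 O@[OXO/X../XOX] terminal -1; root [OXO/.../XOX] d7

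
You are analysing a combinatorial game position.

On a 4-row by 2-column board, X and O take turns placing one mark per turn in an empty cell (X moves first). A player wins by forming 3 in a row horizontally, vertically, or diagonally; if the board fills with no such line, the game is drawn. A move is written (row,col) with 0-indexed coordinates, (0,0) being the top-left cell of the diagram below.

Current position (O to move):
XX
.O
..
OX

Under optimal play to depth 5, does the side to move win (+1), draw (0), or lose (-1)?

p1 O@[XX/.O/../OX]: (1,0)[XX/OO/../OX]+0* (2,0)[XX/.O/O./OX]+0 (2,1)[XX/.O/.O/OX]+0
p2 X@[XX/OO/../OX]: (2,0)[XX/OO/X./OX]+0* (2,1)[XX/OO/.X/OX]-1
p3 O@[XX/OO/X./OX]: (2,1)[XX/OO/XO/OX]+0*
p4 X@[XX/OO/XO/OX] terminal +0; root [XX/.O/../OX] d5

value(XX/.O/../OX, O) = 0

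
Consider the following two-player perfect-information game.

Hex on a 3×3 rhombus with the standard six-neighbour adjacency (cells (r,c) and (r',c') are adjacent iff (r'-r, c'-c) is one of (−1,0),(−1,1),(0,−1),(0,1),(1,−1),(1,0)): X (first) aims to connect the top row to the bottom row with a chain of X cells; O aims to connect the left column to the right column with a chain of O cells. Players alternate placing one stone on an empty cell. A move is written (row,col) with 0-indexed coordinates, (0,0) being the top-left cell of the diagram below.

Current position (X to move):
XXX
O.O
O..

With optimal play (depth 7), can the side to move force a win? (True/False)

[XXX/O.O/O..] X move#1: (1,1):-1/XXX/OXO/O..*, (2,1):-1/XXX/O.O/OX., (2,2):-1/XXX/O.O/O.X
[XXX/OXO/O..] O move#2: (2,1):+1/XXX/OXO/OO.*, (2,2):-1/XXX/OXO/O.O
[XXX/OXO/OO.] end (terminal -1, X#3); searched XXX/O.O/O.. to 7

X winning at [XXX/O.O/O..]: False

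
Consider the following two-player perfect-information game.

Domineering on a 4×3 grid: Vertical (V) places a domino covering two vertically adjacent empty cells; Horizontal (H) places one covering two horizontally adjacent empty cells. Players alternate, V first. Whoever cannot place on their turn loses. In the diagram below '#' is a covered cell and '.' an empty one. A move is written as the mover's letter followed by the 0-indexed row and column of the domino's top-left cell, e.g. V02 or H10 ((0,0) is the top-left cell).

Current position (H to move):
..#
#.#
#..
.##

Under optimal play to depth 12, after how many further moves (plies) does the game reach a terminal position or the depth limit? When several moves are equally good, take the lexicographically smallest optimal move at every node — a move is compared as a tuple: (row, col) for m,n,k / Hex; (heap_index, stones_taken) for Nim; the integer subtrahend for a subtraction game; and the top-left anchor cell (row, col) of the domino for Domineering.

PV length from [..#/#.#/#../.##]: 2 plies

ply 1, H at ..#/#.#/#../.## | H00=-1→###/#.#/#../.##*; H21=-1→..#/#.#/###/.##
ply 2, V at ###/#.#/#../.## | V11=+1→###/###/##./.##*
ply 3: ###/###/##./.## is terminal -1 (H); from ..#/#.#/#../.## depth 12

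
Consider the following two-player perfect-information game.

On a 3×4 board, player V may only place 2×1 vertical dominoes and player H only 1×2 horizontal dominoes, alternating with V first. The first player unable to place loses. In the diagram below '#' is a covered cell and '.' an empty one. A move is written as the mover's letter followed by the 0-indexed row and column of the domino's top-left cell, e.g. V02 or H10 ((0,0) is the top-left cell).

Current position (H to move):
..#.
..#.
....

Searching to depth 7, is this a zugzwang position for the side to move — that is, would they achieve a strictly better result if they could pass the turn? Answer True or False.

[..#./..#./....] H move#1: H00:-1/###./..#./...., H10:+1/..#./###./....*, H20:-1/..#./..#./##.., H21:-1/..#./..#./.##., H22:-1/..#./..#./..##
[..#./###./....] V move#2: V03:-1/..##/####/....*, V13:-1/..#./####/...#
[..##/####/....] H move#3: H00:+1/####/####/....*, H20:+1/..##/####/##.., H21:+1/..##/####/.##., H22:+1/..##/####/..##
[####/####/....] end (terminal -1, V#4); searched ..#./..#./.... to 7
suppose H passes — search the same position with V to move:
pass> [..#./..#./....] V move#1: V00:+1/#.#./#.#./....*, V01:+1/.##./.##./...., V03:-1/..##/..##/...., V10:+1/..#./#.#./#..., V11:+1/..#./.##./.#.., V13:-1/..#./..##/...#
pass> [#.#./#.#./....] H move#2: H20:-1/#.#./#.#./##..*, H21:-1/#.#./#.#./.##., H22:-1/#.#./#.#./..##
pass> [#.#./#.#./##..] V move#3: V01:+1/###./###./##..*, V03:+1/#.##/#.##/##.., V13:+1/#.#./#.##/##.#
pass> [###./###./##..] H move#4: H22:-1/###./###./####*
pass> [###./###./####] V move#5: V03:+1/####/####/####*
pass> [####/####/####] end (terminal -1, H#6); searched ..#./..#./.... to 7
for H: play +1, pass -1

zugzwang(..#./..#./...., H) = False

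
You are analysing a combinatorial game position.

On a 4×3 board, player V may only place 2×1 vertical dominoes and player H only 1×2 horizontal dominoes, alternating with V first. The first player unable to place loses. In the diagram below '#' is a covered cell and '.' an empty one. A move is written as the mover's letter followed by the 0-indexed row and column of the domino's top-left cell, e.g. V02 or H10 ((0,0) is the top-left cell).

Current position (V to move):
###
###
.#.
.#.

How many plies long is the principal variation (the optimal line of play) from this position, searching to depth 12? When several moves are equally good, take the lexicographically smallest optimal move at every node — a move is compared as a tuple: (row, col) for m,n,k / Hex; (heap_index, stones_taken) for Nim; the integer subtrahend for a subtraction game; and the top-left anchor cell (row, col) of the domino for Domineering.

[###/###/.#./.#.] V move#1: V20:+1/###/###/##./##.*, V22:+1/###/###/.##/.##
[###/###/##./##.] end (terminal -1, H#2); searched ###/###/.#./.#. to 12

PV length from [###/###/.#./.#.]: 1 ply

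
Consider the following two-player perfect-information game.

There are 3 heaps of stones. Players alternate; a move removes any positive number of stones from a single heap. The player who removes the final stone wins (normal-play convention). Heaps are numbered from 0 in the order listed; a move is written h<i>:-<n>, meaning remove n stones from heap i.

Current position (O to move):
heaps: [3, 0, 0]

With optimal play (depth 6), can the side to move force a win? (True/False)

p1 O@[(3,0,0)]: h0:-1[(2,0,0)]-1 h0:-2[(1,0,0)]-1 h0:-3[(0,0,0)]+1*
p2 X@[(0,0,0)] terminal -1; root [(3,0,0)] d6

O winning at [(3,0,0)]: True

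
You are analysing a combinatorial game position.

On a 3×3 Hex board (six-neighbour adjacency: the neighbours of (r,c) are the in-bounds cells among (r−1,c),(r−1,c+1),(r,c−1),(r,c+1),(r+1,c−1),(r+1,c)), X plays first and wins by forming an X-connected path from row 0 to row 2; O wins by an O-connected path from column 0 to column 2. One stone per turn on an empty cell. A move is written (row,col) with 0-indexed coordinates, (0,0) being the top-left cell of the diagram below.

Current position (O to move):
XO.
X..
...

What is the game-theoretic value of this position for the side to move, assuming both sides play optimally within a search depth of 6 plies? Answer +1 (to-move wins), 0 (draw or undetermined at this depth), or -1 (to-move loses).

[XO./X../...] O move#1: (0,2):-1/XOO/X../...*, (1,1):-1/XO./XO./..., (1,2):-1/XO./X.O/..., (2,0):-1/XO./X../O.., (2,1):-1/XO./X../.O., (2,2):-1/XO./X../..O
[XOO/X../...] X move#2: (1,1):+1/XOO/XX./...*, (1,2):+1/XOO/X.X/..., (2,0):+1/XOO/X../X.., (2,1):+1/XOO/X../.X., (2,2):+1/XOO/X../..X
[XOO/XX./...] O move#3: (1,2):-1/XOO/XXO/...*, (2,0):-1/XOO/XX./O.., (2,1):-1/XOO/XX./.O., (2,2):-1/XOO/XX./..O
[XOO/XXO/...] X move#4: (2,0):+1/XOO/XXO/X..*, (2,1):+1/XOO/XXO/.X., (2,2):+1/XOO/XXO/..X
[XOO/XXO/X..] end (terminal -1, O#5); searched XO./X../... to 6

value(XO./X../..., O) = -1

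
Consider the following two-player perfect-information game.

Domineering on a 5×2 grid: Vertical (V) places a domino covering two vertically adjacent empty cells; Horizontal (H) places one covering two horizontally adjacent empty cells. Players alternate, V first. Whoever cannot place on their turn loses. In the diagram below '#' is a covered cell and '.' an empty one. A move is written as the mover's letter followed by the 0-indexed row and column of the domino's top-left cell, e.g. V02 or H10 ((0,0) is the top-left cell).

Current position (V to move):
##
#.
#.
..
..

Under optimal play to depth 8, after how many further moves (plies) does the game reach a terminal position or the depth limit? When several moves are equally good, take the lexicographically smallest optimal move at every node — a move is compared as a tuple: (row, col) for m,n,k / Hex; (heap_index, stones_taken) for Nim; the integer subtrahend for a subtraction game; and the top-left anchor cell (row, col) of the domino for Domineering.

[##/#./#./../..] V move#1: V11:-1/##/##/##/../.., V21:-1/##/#./##/.#/.., V30:+1/##/#./#./#./#.*, V31:+1/##/#./#./.#/.#
[##/#./#./#./#.] end (terminal -1, H#2); searched ##/#./#./../.. to 8

PV length from [##/#./#./../..]: 1 ply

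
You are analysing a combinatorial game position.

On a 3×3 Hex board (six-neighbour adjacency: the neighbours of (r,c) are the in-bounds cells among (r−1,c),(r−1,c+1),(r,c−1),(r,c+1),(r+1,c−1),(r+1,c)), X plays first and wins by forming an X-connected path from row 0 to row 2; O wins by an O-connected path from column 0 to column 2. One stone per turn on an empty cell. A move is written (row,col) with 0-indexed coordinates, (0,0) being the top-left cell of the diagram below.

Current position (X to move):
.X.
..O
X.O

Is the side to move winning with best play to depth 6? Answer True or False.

[.X./..O/X.O] X move#1: (0,0):+1/XX./..O/X.O*, (0,2):+1/.XX/..O/X.O, (1,0):+1/.X./X.O/X.O, (1,1):+1/.X./.XO/X.O, (2,1):+1/.X./..O/XXO
[XX./..O/X.O] O move#2: (0,2):-1/XXO/..O/X.O*, (1,0):-1/XX./O.O/X.O, (1,1):-1/XX./.OO/X.O, (2,1):-1/XX./..O/XOO
[XXO/..O/X.O] X move#3: (1,0):+1/XXO/X.O/X.O*, (1,1):+1/XXO/.XO/X.O, (2,1):+1/XXO/..O/XXO
[XXO/X.O/X.O] end (terminal -1, O#4); searched .X./..O/X.O to 6

X winning at [.X./..O/X.O]: True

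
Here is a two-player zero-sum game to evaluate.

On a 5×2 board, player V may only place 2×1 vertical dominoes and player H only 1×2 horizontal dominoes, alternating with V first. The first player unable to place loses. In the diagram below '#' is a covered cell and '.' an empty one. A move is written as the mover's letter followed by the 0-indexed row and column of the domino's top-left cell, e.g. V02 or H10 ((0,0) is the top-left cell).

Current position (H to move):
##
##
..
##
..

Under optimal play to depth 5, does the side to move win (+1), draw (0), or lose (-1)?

value(##/##/../##/.., H) = +1

p1 H@[##/##/../##/..]: H20[##/##/##/##/..]+1* H40[##/##/../##/##]+1
p2 V@[##/##/##/##/..] terminal -1; root [##/##/../##/..] d5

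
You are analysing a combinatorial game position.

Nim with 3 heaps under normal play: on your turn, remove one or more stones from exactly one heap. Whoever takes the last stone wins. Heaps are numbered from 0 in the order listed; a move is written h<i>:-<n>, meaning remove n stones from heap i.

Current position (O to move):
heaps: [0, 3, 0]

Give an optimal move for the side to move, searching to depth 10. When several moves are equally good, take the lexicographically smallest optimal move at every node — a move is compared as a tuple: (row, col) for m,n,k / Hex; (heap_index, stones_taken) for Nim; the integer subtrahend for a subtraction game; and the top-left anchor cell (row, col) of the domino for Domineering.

[(0,3,0)] O move#1: h1:-1:-1/(0,2,0), h1:-2:-1/(0,1,0), h1:-3:+1/(0,0,0)*
[(0,0,0)] end (terminal -1, X#2); searched (0,3,0) to 10

O's best at [(0,3,0)]: h1:-3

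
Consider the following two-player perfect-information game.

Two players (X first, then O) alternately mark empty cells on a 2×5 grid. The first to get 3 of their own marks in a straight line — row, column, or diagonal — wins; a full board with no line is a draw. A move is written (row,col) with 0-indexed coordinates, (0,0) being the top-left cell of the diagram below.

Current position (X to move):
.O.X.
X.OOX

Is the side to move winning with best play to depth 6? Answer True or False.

X winning at [.O.X./X.OOX]: False

ply 1, X at .O.X./X.OOX | (0,0)=-1→XO.X./X.OOX; (0,2)=-1→.OXX./X.OOX; (0,4)=-1→.O.XX/X.OOX; (1,1)=+0→.O.X./XXOOX*
ply 2, O at .O.X./XXOOX | (0,0)=+0→OO.X./XXOOX*; (0,2)=+0→.OOX./XXOOX; (0,4)=+0→.O.XO/XXOOX
ply 3, X at OO.X./XXOOX | (0,2)=+0→OOXX./XXOOX*; (0,4)=-1→OO.XX/XXOOX
ply 4, O at OOXX./XXOOX | (0,4)=+0→OOXXO/XXOOX*
ply 5: OOXXO/XXOOX is terminal +0 (X); from .O.X./X.OOX depth 6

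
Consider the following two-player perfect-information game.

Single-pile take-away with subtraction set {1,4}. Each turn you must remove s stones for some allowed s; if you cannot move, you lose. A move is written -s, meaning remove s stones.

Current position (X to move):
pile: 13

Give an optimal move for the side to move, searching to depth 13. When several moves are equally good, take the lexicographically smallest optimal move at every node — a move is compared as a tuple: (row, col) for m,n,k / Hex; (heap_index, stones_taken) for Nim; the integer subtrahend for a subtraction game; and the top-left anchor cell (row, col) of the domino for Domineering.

[13] X move#1: -1:+1/12*, -4:-1/9
[12] O move#2: -1:-1/11*, -4:-1/8
[11] X move#3: -1:+1/10*, -4:+1/7
[10] O move#4: -1:-1/9*, -4:-1/6
[9] X move#5: -1:-1/8, -4:+1/5*
[5] O move#6: -1:-1/4*, -4:-1/1
[4] X move#7: -1:-1/3, -4:+1/0*
[0] end (terminal -1, O#8); searched 13 to 13

X's best at [13]: -1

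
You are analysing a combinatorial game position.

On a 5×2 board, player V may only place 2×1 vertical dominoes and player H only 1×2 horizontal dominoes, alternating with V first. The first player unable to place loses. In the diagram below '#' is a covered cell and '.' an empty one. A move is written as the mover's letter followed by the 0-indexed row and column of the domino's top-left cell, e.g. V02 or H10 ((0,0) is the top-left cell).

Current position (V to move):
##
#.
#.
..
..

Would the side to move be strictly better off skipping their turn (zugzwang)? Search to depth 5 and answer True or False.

ply 1, V at ##/#./#./../.. | V11=-1→##/##/##/../..; V21=-1→##/#./##/.#/..; V30=+1→##/#./#./#./#.*; V31=+1→##/#./#./.#/.#
ply 2: ##/#./#./#./#. is terminal -1 (H); from ##/#./#./../.. depth 5
suppose V passes — search the same position with H to move:
pass> ply 1, H at ##/#./#./../.. | H30=+1→##/#./#./##/..*; H40=-1→##/#./#./../##
pass> ply 2, V at ##/#./#./##/.. | V11=-1→##/##/##/##/..*
pass> ply 3, H at ##/##/##/##/.. | H40=+1→##/##/##/##/##*
pass> ply 4: ##/##/##/##/## is terminal -1 (V); from ##/#./#./../.. depth 5
for V: play +1, pass -1

zugzwang(##/#./#./../.., V) = False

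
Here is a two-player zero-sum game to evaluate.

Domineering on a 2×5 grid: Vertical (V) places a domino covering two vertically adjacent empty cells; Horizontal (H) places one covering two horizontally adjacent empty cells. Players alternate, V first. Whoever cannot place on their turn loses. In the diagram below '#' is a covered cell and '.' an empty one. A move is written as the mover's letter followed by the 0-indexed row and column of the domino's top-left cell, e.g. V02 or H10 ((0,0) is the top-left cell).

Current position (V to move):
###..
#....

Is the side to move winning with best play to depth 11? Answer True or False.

[###../#....] V move#1: V03:+1/####./#..#.*, V04:-1/###.#/#...#
[####./#..#.] H move#2: H11:-1/####./####.*
[####./####.] V move#3: V04:+1/#####/#####*
[#####/#####] end (terminal -1, H#4); searched ###../#.... to 11

V winning at [###../#....]: True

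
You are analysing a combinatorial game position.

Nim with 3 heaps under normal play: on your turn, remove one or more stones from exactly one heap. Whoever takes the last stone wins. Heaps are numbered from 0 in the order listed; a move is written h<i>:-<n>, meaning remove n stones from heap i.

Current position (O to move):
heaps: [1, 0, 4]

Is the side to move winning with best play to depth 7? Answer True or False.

O winning at [(1,0,4)]: True

ply 1, O at (1,0,4) | h0:-1=-1→(0,0,4); h2:-1=-1→(1,0,3); h2:-2=-1→(1,0,2); h2:-3=+1→(1,0,1)*; h2:-4=-1→(1,0,0)
ply 2, X at (1,0,1) | h0:-1=-1→(0,0,1)*; h2:-1=-1→(1,0,0)
ply 3, O at (0,0,1) | h2:-1=+1→(0,0,0)*
ply 4: (0,0,0) is terminal -1 (X); from (1,0,4) depth 7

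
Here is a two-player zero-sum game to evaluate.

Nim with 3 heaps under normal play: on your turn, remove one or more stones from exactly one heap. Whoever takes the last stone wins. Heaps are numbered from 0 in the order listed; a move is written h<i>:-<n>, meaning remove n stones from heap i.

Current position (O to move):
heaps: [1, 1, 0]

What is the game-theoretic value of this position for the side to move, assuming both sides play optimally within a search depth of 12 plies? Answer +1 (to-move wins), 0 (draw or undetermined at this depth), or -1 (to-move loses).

value((1,1,0), O) = -1

ply 1, O at (1,1,0) | h0:-1=-1→(0,1,0)*; h1:-1=-1→(1,0,0)
ply 2, X at (0,1,0) | h1:-1=+1→(0,0,0)*
ply 3: (0,0,0) is terminal -1 (O); from (1,1,0) depth 12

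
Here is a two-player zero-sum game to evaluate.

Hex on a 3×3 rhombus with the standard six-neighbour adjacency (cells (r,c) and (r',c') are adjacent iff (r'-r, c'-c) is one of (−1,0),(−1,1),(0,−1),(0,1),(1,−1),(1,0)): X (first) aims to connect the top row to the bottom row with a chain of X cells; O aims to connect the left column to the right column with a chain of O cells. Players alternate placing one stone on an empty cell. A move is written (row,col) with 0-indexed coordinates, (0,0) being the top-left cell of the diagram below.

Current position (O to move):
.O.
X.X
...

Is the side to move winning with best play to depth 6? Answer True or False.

O winning at [.O./X.X/...]: False

p1 O@[.O./X.X/...]: (0,0)[OO./X.X/...]-1* (0,2)[.OO/X.X/...]-1 (1,1)[.O./XOX/...]-1 (2,0)[.O./X.X/O..]-1 (2,1)[.O./X.X/.O.]-1 (2,2)[.O./X.X/..O]-1
p2 X@[OO./X.X/...]: (0,2)[OOX/X.X/...]+1* (1,1)[OO./XXX/...]-1 (2,0)[OO./X.X/X..]-1 (2,1)[OO./X.X/.X.]-1 (2,2)[OO./X.X/..X]-1
p3 O@[OOX/X.X/...]: (1,1)[OOX/XOX/...]-1* (2,0)[OOX/X.X/O..]-1 (2,1)[OOX/X.X/.O.]-1 (2,2)[OOX/X.X/..O]-1
p4 X@[OOX/XOX/...]: (2,0)[OOX/XOX/X..]+1* (2,1)[OOX/XOX/.X.]+1 (2,2)[OOX/XOX/..X]+1
p5 O@[OOX/XOX/X..]: (2,1)[OOX/XOX/XO.]-1* (2,2)[OOX/XOX/X.O]-1
p6 X@[OOX/XOX/XO.]: (2,2)[OOX/XOX/XOX]+1*
p7 O@[OOX/XOX/XOX] terminal -1; root [.O./X.X/...] d6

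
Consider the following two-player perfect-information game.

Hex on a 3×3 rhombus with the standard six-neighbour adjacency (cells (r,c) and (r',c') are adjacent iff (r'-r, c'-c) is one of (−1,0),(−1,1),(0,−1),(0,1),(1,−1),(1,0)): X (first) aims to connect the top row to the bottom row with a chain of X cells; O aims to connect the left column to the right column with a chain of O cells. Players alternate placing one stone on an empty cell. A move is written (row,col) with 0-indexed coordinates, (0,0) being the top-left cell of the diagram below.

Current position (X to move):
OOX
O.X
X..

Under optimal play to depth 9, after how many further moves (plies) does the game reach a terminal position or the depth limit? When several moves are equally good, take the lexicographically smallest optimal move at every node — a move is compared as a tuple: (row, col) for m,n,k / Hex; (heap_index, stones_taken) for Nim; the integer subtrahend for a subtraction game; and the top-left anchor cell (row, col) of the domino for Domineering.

ply 1, X at OOX/O.X/X.. | (1,1)=+1→OOX/OXX/X..*; (2,1)=+1→OOX/O.X/XX.; (2,2)=+1→OOX/O.X/X.X
ply 2: OOX/OXX/X.. is terminal -1 (O); from OOX/O.X/X.. depth 9

PV length from [OOX/O.X/X..]: 1 ply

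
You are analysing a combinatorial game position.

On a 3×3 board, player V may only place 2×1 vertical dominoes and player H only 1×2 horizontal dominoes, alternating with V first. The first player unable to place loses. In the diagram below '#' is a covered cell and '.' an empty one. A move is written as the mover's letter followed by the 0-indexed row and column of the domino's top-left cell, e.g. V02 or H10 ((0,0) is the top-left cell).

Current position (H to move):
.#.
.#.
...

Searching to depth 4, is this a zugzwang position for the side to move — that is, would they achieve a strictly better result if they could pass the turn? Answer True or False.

p1 H@[.#./.#./...]: H20[.#./.#./##.]-1* H21[.#./.#./.##]-1
p2 V@[.#./.#./##.]: V00[##./##./##.]+1* V02[.##/.##/##.]+1 V12[.#./.##/###]+1
p3 H@[##./##./##.] terminal -1; root [.#./.#./...] d4
if H skipped the turn, V would face:
~ p1 V@[.#./.#./...]: V00[##./##./...]+1* V02[.##/.##/...]+1 V10[.#./##./#..]+1 V12[.#./.##/..#]+1
~ p2 H@[##./##./...]: H20[##./##./##.]-1* H21[##./##./.##]-1
~ p3 V@[##./##./##.]: V02[###/###/##.]+1* V12[##./###/###]+1
~ p4 H@[###/###/##.] terminal -1; root [.#./.#./...] d4
compare (H): move=-1 vs pass=-1

zugzwang(.#./.#./..., H) = False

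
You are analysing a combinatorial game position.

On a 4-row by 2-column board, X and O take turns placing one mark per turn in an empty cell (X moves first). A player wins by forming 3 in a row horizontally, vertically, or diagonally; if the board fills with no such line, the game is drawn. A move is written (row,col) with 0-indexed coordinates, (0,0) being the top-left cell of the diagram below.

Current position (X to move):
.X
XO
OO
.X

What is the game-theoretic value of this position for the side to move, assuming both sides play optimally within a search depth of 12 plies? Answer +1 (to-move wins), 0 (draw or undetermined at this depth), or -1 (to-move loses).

ply 1, X at .X/XO/OO/.X | (0,0)=+0→XX/XO/OO/.X*; (3,0)=+0→.X/XO/OO/XX
ply 2, O at XX/XO/OO/.X | (3,0)=+0→XX/XO/OO/OX*
ply 3: XX/XO/OO/OX is terminal +0 (X); from .X/XO/OO/.X depth 12

value(.X/XO/OO/.X, X) = 0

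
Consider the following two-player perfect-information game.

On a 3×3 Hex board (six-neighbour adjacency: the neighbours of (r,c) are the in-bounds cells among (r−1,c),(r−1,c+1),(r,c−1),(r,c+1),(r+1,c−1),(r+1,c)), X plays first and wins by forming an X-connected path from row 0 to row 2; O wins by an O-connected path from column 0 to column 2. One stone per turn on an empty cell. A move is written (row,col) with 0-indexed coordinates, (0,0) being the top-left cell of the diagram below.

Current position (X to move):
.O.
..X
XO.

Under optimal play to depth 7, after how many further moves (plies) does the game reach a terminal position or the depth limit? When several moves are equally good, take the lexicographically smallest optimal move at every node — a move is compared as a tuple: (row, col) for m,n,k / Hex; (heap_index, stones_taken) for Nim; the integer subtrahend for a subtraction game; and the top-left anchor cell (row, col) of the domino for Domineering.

PV length from [.O./..X/XO.]: 3 plies

p1 X@[.O./..X/XO.]: (0,0)[XO./..X/XO.]+1* (0,2)[.OX/..X/XO.]+1 (1,0)[.O./X.X/XO.]+1 (1,1)[.O./.XX/XO.]-1 (2,2)[.O./..X/XOX]-1
p2 O@[XO./..X/XO.]: (0,2)[XOO/..X/XO.]-1* (1,0)[XO./O.X/XO.]-1 (1,1)[XO./.OX/XO.]-1 (2,2)[XO./..X/XOO]-1
p3 X@[XOO/..X/XO.]: (1,0)[XOO/X.X/XO.]+1* (1,1)[XOO/.XX/XO.]-1 (2,2)[XOO/..X/XOX]-1
p4 O@[XOO/X.X/XO.] terminal -1; root [.O./..X/XO.] d7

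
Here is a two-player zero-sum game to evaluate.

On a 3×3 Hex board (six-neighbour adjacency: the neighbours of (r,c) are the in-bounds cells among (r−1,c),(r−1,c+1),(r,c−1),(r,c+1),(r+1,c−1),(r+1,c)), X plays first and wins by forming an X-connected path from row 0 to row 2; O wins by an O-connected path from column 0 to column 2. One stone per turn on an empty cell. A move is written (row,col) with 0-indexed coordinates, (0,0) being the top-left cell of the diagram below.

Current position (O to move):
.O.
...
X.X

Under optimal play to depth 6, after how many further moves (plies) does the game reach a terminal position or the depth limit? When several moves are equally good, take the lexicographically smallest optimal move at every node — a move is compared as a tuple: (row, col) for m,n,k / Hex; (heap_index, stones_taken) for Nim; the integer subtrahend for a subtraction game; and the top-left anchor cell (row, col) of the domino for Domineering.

PV length from [.O./.../X.X]: 3 plies

p1 O@[.O./.../X.X]: (0,0)[OO./.../X.X]-1 (0,2)[.OO/.../X.X]+1* (1,0)[.O./O../X.X]-1 (1,1)[.O./.O./X.X]+1 (1,2)[.O./..O/X.X]+1 (2,1)[.O./.../XOX]-1
p2 X@[.OO/.../X.X]: (0,0)[XOO/.../X.X]-1* (1,0)[.OO/X../X.X]-1 (1,1)[.OO/.X./X.X]-1 (1,2)[.OO/..X/X.X]-1 (2,1)[.OO/.../XXX]-1
p3 O@[XOO/.../X.X]: (1,0)[XOO/O../X.X]+1* (1,1)[XOO/.O./X.X]-1 (1,2)[XOO/..O/X.X]-1 (2,1)[XOO/.../XOX]-1
p4 X@[XOO/O../X.X] terminal -1; root [.O./.../X.X] d6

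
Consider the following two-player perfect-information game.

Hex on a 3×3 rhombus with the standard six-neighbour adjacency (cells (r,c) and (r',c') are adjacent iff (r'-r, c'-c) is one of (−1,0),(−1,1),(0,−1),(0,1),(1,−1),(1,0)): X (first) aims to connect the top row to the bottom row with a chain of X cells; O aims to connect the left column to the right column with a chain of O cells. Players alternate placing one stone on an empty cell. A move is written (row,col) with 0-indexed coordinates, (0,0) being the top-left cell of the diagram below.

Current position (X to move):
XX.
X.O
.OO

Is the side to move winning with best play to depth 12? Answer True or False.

ply 1, X at XX./X.O/.OO | (0,2)=-1→XXX/X.O/.OO; (1,1)=-1→XX./XXO/.OO; (2,0)=+1→XX./X.O/XOO*
ply 2: XX./X.O/XOO is terminal -1 (O); from XX./X.O/.OO depth 12

X winning at [XX./X.O/.OO]: True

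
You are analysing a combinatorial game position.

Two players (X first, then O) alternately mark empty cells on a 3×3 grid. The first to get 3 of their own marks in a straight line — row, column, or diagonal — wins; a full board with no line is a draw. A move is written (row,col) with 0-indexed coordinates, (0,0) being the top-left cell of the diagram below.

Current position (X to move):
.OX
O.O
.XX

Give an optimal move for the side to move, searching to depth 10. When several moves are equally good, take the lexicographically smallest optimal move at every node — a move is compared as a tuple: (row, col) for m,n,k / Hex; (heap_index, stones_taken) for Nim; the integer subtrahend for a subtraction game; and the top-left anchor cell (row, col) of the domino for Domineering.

X's best at [.OX/O.O/.XX]: (1,1)

[.OX/O.O/.XX] X move#1: (0,0):-1/XOX/O.O/.XX, (1,1):+1/.OX/OXO/.XX*, (2,0):+1/.OX/O.O/XXX
[.OX/OXO/.XX] O move#2: (0,0):-1/OOX/OXO/.XX*, (2,0):-1/.OX/OXO/OXX
[OOX/OXO/.XX] X move#3: (2,0):+1/OOX/OXO/XXX*
[OOX/OXO/XXX] end (terminal -1, O#4); searched .OX/O.O/.XX to 10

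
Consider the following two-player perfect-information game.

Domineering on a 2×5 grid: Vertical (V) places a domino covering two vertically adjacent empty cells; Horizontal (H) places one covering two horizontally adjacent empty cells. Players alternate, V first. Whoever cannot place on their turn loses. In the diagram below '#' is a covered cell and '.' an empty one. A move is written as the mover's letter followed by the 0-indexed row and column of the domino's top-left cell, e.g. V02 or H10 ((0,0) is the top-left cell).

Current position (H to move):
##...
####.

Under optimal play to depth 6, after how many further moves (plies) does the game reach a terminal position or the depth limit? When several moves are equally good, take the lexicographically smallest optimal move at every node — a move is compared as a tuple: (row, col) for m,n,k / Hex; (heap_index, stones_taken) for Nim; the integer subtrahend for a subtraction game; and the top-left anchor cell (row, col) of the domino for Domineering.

PV length from [##.../####.]: 1 ply

p1 H@[##.../####.]: H02[####./####.]-1 H03[##.##/####.]+1*
p2 V@[##.##/####.] terminal -1; root [##.../####.] d6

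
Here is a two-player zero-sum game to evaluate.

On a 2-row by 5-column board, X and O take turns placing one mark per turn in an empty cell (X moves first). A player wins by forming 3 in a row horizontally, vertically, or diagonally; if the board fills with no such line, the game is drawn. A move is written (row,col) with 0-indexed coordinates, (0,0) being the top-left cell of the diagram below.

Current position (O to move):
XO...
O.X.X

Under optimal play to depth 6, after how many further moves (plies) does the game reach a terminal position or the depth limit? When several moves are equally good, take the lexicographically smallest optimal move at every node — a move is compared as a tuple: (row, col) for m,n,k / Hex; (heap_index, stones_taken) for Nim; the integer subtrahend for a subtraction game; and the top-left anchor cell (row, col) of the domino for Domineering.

PV length from [XO.../O.X.X]: 5 plies

p1 O@[XO.../O.X.X]: (0,2)[XOO../O.X.X]-1 (0,3)[XO.O./O.X.X]-1 (0,4)[XO..O/O.X.X]-1 (1,1)[XO.../OOX.X]-1 (1,3)[XO.../O.XOX]+0*
p2 X@[XO.../O.XOX]: (0,2)[XOX../O.XOX]+0* (0,3)[XO.X./O.XOX]+0 (0,4)[XO..X/O.XOX]+0 (1,1)[XO.../OXXOX]+0
p3 O@[XOX../O.XOX]: (0,3)[XOXO./O.XOX]+0* (0,4)[XOX.O/O.XOX]+0 (1,1)[XOX../OOXOX]+0
p4 X@[XOXO./O.XOX]: (0,4)[XOXOX/O.XOX]+0* (1,1)[XOXO./OXXOX]+0
p5 O@[XOXOX/O.XOX]: (1,1)[XOXOX/OOXOX]+0*
p6 X@[XOXOX/OOXOX] terminal +0; root [XO.../O.X.X] d6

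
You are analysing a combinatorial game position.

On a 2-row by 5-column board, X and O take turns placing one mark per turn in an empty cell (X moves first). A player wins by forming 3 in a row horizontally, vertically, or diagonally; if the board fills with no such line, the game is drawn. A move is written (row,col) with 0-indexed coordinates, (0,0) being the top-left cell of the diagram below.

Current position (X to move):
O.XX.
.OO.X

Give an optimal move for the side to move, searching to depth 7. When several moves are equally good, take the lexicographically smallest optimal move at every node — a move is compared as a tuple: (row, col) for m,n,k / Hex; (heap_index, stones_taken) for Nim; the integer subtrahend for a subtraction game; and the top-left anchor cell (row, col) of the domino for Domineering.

X's best at [O.XX./.OO.X]: (0,1)

ply 1, X at O.XX./.OO.X | (0,1)=+1→OXXX./.OO.X*; (0,4)=+1→O.XXX/.OO.X; (1,0)=-1→O.XX./XOO.X; (1,3)=-1→O.XX./.OOXX
ply 2: OXXX./.OO.X is terminal -1 (O); from O.XX./.OO.X depth 7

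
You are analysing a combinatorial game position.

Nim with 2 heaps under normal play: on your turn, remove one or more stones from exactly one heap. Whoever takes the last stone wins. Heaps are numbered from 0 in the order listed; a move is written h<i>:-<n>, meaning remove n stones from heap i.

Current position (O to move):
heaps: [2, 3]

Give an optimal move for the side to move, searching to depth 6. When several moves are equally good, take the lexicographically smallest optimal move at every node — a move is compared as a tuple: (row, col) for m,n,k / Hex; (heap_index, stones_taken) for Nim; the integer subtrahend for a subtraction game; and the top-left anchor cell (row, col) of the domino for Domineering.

ply 1, O at (2,3) | h0:-1=-1→(1,3); h0:-2=-1→(0,3); h1:-1=+1→(2,2)*; h1:-2=-1→(2,1); h1:-3=-1→(2,0)
ply 2, X at (2,2) | h0:-1=-1→(1,2)*; h0:-2=-1→(0,2); h1:-1=-1→(2,1); h1:-2=-1→(2,0)
ply 3, O at (1,2) | h0:-1=-1→(0,2); h1:-1=+1→(1,1)*; h1:-2=-1→(1,0)
ply 4, X at (1,1) | h0:-1=-1→(0,1)*; h1:-1=-1→(1,0)
ply 5, O at (0,1) | h1:-1=+1→(0,0)*
ply 6: (0,0) is terminal -1 (X); from (2,3) depth 6

O's best at [(2,3)]: h1:-1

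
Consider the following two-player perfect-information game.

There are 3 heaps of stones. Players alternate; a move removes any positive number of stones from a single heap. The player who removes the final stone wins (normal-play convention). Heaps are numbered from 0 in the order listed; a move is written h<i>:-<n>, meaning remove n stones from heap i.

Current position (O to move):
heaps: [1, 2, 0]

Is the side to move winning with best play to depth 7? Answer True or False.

p1 O@[(1,2,0)]: h0:-1[(0,2,0)]-1 h1:-1[(1,1,0)]+1* h1:-2[(1,0,0)]-1
p2 X@[(1,1,0)]: h0:-1[(0,1,0)]-1* h1:-1[(1,0,0)]-1
p3 O@[(0,1,0)]: h1:-1[(0,0,0)]+1*
p4 X@[(0,0,0)] terminal -1; root [(1,2,0)] d7

O winning at [(1,2,0)]: True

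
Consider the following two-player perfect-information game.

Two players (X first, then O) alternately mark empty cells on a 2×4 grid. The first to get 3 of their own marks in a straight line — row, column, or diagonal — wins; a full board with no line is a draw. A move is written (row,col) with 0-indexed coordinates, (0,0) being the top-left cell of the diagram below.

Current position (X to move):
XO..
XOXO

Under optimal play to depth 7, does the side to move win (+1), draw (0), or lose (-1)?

value(XO../XOXO, X) = 0

ply 1, X at XO../XOXO | (0,2)=+0→XOX./XOXO*; (0,3)=+0→XO.X/XOXO
ply 2, O at XOX./XOXO | (0,3)=+0→XOXO/XOXO*
ply 3: XOXO/XOXO is terminal +0 (X); from XO../XOXO depth 7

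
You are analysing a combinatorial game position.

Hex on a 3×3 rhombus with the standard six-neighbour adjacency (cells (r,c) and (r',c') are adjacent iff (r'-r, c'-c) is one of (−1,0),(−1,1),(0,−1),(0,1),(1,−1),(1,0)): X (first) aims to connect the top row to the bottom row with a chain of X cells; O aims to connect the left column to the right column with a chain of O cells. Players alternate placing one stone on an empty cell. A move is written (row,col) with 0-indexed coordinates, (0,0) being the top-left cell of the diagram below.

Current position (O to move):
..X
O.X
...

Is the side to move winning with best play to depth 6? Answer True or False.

ply 1, O at ..X/O.X/... | (0,0)=-1→O.X/O.X/...*; (0,1)=-1→.OX/O.X/...; (1,1)=-1→..X/OOX/...; (2,0)=-1→..X/O.X/O..; (2,1)=-1→..X/O.X/.O.; (2,2)=-1→..X/O.X/..O
ply 2, X at O.X/O.X/... | (0,1)=+1→OXX/O.X/...*; (1,1)=+1→O.X/OXX/...; (2,0)=+1→O.X/O.X/X..; (2,1)=+1→O.X/O.X/.X.; (2,2)=+1→O.X/O.X/..X
ply 3, O at OXX/O.X/... | (1,1)=-1→OXX/OOX/...*; (2,0)=-1→OXX/O.X/O..; (2,1)=-1→OXX/O.X/.O.; (2,2)=-1→OXX/O.X/..O
ply 4, X at OXX/OOX/... | (2,0)=+1→OXX/OOX/X..*; (2,1)=+1→OXX/OOX/.X.; (2,2)=+1→OXX/OOX/..X
ply 5, O at OXX/OOX/X.. | (2,1)=-1→OXX/OOX/XO.*; (2,2)=-1→OXX/OOX/X.O
ply 6, X at OXX/OOX/XO. | (2,2)=+1→OXX/OOX/XOX*
ply 7: OXX/OOX/XOX is terminal -1 (O); from ..X/O.X/... depth 6

O winning at [..X/O.X/...]: False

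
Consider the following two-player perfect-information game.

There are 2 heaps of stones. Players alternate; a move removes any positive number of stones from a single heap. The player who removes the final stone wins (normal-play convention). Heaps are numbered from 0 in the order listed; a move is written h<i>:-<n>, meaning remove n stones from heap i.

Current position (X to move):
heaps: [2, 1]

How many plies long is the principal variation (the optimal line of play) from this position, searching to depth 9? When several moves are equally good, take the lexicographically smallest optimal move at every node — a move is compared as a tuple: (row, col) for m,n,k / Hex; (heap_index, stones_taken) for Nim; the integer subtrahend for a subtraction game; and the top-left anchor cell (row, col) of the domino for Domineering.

[(2,1)] X move#1: h0:-1:+1/(1,1)*, h0:-2:-1/(0,1), h1:-1:-1/(2,0)
[(1,1)] O move#2: h0:-1:-1/(0,1)*, h1:-1:-1/(1,0)
[(0,1)] X move#3: h1:-1:+1/(0,0)*
[(0,0)] end (terminal -1, O#4); searched (2,1) to 9

PV length from [(2,1)]: 3 plies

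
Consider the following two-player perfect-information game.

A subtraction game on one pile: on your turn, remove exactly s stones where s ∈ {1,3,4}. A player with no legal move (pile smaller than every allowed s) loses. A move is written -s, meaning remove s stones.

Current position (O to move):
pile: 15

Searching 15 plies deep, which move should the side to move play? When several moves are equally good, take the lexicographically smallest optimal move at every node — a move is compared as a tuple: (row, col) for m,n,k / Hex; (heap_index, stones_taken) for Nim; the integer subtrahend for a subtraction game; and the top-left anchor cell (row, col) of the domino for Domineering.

O's best at [15]: -1

p1 O@[15]: -1[14]+1* -3[12]-1 -4[11]-1
p2 X@[14]: -1[13]-1* -3[11]-1 -4[10]-1
p3 O@[13]: -1[12]-1 -3[10]-1 -4[9]+1*
p4 X@[9]: -1[8]-1* -3[6]-1 -4[5]-1
p5 O@[8]: -1[7]+1* -3[5]-1 -4[4]-1
p6 X@[7]: -1[6]-1* -3[4]-1 -4[3]-1
p7 O@[6]: -1[5]-1 -3[3]-1 -4[2]+1*
p8 X@[2]: -1[1]-1*
p9 O@[1]: -1[0]+1*
p10 X@[0] terminal -1; root [15] d15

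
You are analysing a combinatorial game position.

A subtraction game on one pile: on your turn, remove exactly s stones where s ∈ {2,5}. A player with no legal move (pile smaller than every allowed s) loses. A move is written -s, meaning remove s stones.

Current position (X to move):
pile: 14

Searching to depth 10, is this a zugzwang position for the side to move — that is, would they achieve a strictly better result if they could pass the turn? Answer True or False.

ply 1, X at 14 | -2=-1→12*; -5=-1→9
ply 2, O at 12 | -2=-1→10; -5=+1→7*
ply 3, X at 7 | -2=-1→5*; -5=-1→2
ply 4, O at 5 | -2=-1→3; -5=+1→0*
ply 5: 0 is terminal -1 (X); from 14 depth 10
suppose X passes — search the same position with O to move:
pass> ply 1, O at 14 | -2=-1→12*; -5=-1→9
pass> ply 2, X at 12 | -2=-1→10; -5=+1→7*
pass> ply 3, O at 7 | -2=-1→5*; -5=-1→2
pass> ply 4, X at 5 | -2=-1→3; -5=+1→0*
pass> ply 5: 0 is terminal -1 (O); from 14 depth 10
for X: play -1, pass +1

zugzwang(14, X) = True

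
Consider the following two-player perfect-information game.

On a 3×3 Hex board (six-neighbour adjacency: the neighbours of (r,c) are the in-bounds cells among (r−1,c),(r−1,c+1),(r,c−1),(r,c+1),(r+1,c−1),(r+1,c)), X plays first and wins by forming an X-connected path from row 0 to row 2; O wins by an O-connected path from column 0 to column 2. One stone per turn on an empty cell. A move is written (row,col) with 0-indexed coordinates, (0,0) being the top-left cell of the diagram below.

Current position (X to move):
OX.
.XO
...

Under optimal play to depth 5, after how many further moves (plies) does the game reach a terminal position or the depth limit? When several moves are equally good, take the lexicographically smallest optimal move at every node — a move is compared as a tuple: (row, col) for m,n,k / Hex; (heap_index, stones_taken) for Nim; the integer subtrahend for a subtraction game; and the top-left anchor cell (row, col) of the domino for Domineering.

PV length from [OX./.XO/...]: 3 plies

[OX./.XO/...] X move#1: (0,2):+1/OXX/.XO/...*, (1,0):+1/OX./XXO/..., (2,0):+1/OX./.XO/X.., (2,1):+1/OX./.XO/.X., (2,2):+1/OX./.XO/..X
[OXX/.XO/...] O move#2: (1,0):-1/OXX/OXO/...*, (2,0):-1/OXX/.XO/O.., (2,1):-1/OXX/.XO/.O., (2,2):-1/OXX/.XO/..O
[OXX/OXO/...] X move#3: (2,0):+1/OXX/OXO/X..*, (2,1):+1/OXX/OXO/.X., (2,2):+1/OXX/OXO/..X
[OXX/OXO/X..] end (terminal -1, O#4); searched OX./.XO/... to 5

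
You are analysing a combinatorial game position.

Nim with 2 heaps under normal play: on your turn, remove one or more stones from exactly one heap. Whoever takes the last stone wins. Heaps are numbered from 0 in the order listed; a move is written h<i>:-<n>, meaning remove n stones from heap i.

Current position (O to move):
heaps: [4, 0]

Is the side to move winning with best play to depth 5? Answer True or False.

O winning at [(4,0)]: True

p1 O@[(4,0)]: h0:-1[(3,0)]-1 h0:-2[(2,0)]-1 h0:-3[(1,0)]-1 h0:-4[(0,0)]+1*
p2 X@[(0,0)] terminal -1; root [(4,0)] d5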